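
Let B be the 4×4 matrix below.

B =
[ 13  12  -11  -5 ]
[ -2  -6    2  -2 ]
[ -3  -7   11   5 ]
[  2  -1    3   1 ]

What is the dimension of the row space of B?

Row reduce to echelon form.
R2 ← R2 + (2/13)·R1: [0, -54/13, 4/13, -36/13]
R3 ← R3 + (3/13)·R1: [0, -55/13, 110/13, 50/13]
R4 ← R4 − (2/13)·R1: [0, -37/13, 61/13, 23/13]
R3 ← R3 − (55/54)·R2: [0, 0, 220/27, 20/3]
R4 ← R4 − (37/54)·R2: [0, 0, 121/27, 11/3]
R4 ← R4 − (11/20)·R3: [0, 0, 0, 0]
Echelon form has 3 nonzero rows, so rank(B) = 3.
The row space has dimension equal to the rank: 3.

3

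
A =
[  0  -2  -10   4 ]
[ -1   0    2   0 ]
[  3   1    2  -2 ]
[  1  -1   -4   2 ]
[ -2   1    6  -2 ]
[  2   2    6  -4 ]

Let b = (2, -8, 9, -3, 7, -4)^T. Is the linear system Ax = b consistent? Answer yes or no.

Row reduce the augmented matrix [A | b].
Swap R1 ↔ R2
R3 ← R3 + (3)·R1: [0, 1, 8, -2, -15]
R4 ← R4 + R1: [0, -1, -2, 2, -11]
R5 ← R5 − (2)·R1: [0, 1, 2, -2, 23]
R6 ← R6 + (2)·R1: [0, 2, 10, -4, -20]
R3 ← R3 + (1/2)·R2: [0, 0, 3, 0, -14]
R4 ← R4 − (1/2)·R2: [0, 0, 3, 0, -12]
R5 ← R5 + (1/2)·R2: [0, 0, -3, 0, 24]
R6 ← R6 + R2: [0, 0, 0, 0, -18]
R4 ← R4 − R3: [0, 0, 0, 0, 2]
R5 ← R5 + R3: [0, 0, 0, 0, 10]
R5 ← R5 − (5)·R4: [0, 0, 0, 0, 0]
R6 ← R6 + (9)·R4: [0, 0, 0, 0, 0]
The echelon form has 4 nonzero rows; the last pivot sits in the augmented column, so rank(A) = 3 but rank([A|b]) = 4.
Since the ranks differ, the system is inconsistent.

no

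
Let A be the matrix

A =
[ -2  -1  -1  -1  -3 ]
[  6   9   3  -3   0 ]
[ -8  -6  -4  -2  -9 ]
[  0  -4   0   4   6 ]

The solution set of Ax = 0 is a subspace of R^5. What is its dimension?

Row reduce to echelon form.
R2 ← R2 + (3)·R1: [0, 6, 0, -6, -9]
R3 ← R3 − (4)·R1: [0, -2, 0, 2, 3]
R3 ← R3 + (1/3)·R2: [0, 0, 0, 0, 0]
R4 ← R4 + (2/3)·R2: [0, 0, 0, 0, 0]
2 nonzero rows, so rank(A) = 2.
A has 5 columns; by rank–nullity, nullity = 5 − 2 = 3.

3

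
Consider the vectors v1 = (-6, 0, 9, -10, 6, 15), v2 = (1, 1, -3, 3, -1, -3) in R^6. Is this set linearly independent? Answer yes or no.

Form the matrix with these vectors as rows and row reduce.
R2 ← R2 + (1/6)·R1: [0, 1, -3/2, 4/3, 0, -1/2]
2 nonzero rows, so the 2 vectors span a space of dimension 2.
Since 2 = 2, the vectors are linearly independent.

yes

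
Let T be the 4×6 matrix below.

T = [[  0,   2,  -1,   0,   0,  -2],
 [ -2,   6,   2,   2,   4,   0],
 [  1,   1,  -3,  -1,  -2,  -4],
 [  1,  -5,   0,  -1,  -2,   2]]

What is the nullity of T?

4

Row reduce to echelon form.
Swap R1 ↔ R2
R3 ← R3 + (1/2)·R1: [0, 4, -2, 0, 0, -4]
R4 ← R4 + (1/2)·R1: [0, -2, 1, 0, 0, 2]
R3 ← R3 − (2)·R2: [0, 0, 0, 0, 0, 0]
R4 ← R4 + R2: [0, 0, 0, 0, 0, 0]
2 nonzero rows, so rank(T) = 2.
T has 6 columns; by rank–nullity, nullity = 6 − 2 = 4.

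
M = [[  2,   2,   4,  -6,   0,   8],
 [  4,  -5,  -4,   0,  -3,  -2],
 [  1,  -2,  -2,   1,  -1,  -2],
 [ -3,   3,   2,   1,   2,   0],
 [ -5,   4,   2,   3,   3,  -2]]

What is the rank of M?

Row reduce to echelon form.
R2 ← R2 − (2)·R1: [0, -9, -12, 12, -3, -18]
R3 ← R3 − (1/2)·R1: [0, -3, -4, 4, -1, -6]
R4 ← R4 + (3/2)·R1: [0, 6, 8, -8, 2, 12]
R5 ← R5 + (5/2)·R1: [0, 9, 12, -12, 3, 18]
R3 ← R3 − (1/3)·R2: [0, 0, 0, 0, 0, 0]
R4 ← R4 + (2/3)·R2: [0, 0, 0, 0, 0, 0]
R5 ← R5 + R2: [0, 0, 0, 0, 0, 0]
Echelon form has 2 nonzero rows, so rank(M) = 2.

2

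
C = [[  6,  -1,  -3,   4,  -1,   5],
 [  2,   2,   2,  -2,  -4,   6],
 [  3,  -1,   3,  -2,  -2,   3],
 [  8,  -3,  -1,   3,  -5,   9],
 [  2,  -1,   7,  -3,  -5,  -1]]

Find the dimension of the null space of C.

Row reduce to echelon form.
R2 ← R2 − (1/3)·R1: [0, 7/3, 3, -10/3, -11/3, 13/3]
R3 ← R3 − (1/2)·R1: [0, -1/2, 9/2, -4, -3/2, 1/2]
R4 ← R4 − (4/3)·R1: [0, -5/3, 3, -7/3, -11/3, 7/3]
R5 ← R5 − (1/3)·R1: [0, -2/3, 8, -13/3, -14/3, -8/3]
R3 ← R3 + (3/14)·R2: [0, 0, 36/7, -33/7, -16/7, 10/7]
R4 ← R4 + (5/7)·R2: [0, 0, 36/7, -33/7, -44/7, 38/7]
R5 ← R5 + (2/7)·R2: [0, 0, 62/7, -37/7, -40/7, -10/7]
R4 ← R4 − R3: [0, 0, 0, 0, -4, 4]
R5 ← R5 − (31/18)·R3: [0, 0, 0, 17/6, -16/9, -35/9]
Swap R4 ↔ R5
5 nonzero rows, so rank(C) = 5.
C has 6 columns; by rank–nullity, nullity = 6 − 5 = 1.

1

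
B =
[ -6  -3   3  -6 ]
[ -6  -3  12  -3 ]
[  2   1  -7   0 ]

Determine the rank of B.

2

Row reduce to echelon form.
R2 ← R2 − R1: [0, 0, 9, 3]
R3 ← R3 + (1/3)·R1: [0, 0, -6, -2]
R3 ← R3 + (2/3)·R2: [0, 0, 0, 0]
Echelon form has 2 nonzero rows, so rank(B) = 2.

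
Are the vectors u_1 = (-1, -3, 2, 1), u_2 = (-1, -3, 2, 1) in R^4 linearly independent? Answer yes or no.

no

Form the matrix with these vectors as rows and row reduce.
R2 ← R2 − R1: [0, 0, 0, 0]
1 nonzero row, so the 2 vectors span a space of dimension 1.
Since 1 < 2, the vectors are linearly dependent.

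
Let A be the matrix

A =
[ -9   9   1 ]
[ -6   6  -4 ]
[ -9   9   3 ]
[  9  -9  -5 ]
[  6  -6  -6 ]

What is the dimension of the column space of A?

Row reduce to echelon form.
R2 ← R2 − (2/3)·R1: [0, 0, -14/3]
R3 ← R3 − R1: [0, 0, 2]
R4 ← R4 + R1: [0, 0, -4]
R5 ← R5 + (2/3)·R1: [0, 0, -16/3]
R3 ← R3 + (3/7)·R2: [0, 0, 0]
R4 ← R4 − (6/7)·R2: [0, 0, 0]
R5 ← R5 − (8/7)·R2: [0, 0, 0]
Echelon form has 2 nonzero rows, so rank(A) = 2.
The column space has dimension equal to the rank: 2.

2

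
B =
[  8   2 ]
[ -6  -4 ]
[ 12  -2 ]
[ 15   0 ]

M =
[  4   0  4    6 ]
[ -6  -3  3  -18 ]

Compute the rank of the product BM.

2

First compute BM:
[[ 20,  -6,  38,  12],
 [  0,  12, -36,  36],
 [ 60,   6,  42, 108],
 [ 60,   0,  60,  90]]
Now row reduce the product.
R3 ← R3 − (3)·R1: [0, 24, -72, 72]
R4 ← R4 − (3)·R1: [0, 18, -54, 54]
R3 ← R3 − (2)·R2: [0, 0, 0, 0]
R4 ← R4 − (3/2)·R2: [0, 0, 0, 0]
2 nonzero rows, so rank(BM) = 2.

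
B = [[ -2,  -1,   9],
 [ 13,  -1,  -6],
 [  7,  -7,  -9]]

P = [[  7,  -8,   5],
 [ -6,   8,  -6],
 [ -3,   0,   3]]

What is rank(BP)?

2

First compute BP:
[[-35,   8,  23],
 [115, -112,  53],
 [118, -112,  50]]
Now row reduce the product.
R2 ← R2 + (23/7)·R1: [0, -600/7, 900/7]
R3 ← R3 + (118/35)·R1: [0, -2976/35, 4464/35]
R3 ← R3 − (124/125)·R2: [0, 0, 0]
2 nonzero rows, so rank(BP) = 2.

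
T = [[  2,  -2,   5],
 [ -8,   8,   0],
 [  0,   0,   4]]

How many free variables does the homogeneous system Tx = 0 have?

1

Row reduce to echelon form.
R2 ← R2 + (4)·R1: [0, 0, 20]
R3 ← R3 − (1/5)·R2: [0, 0, 0]
2 nonzero rows, so rank(T) = 2.
T has 3 columns; by rank–nullity, nullity = 3 − 2 = 1.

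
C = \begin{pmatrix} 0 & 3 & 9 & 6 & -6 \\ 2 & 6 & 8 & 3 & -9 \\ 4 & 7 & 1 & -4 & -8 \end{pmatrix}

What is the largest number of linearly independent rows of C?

Row reduce to echelon form.
Swap R1 ↔ R2
R3 ← R3 − (2)·R1: [0, -5, -15, -10, 10]
R3 ← R3 + (5/3)·R2: [0, 0, 0, 0, 0]
Echelon form has 2 nonzero rows, so rank(C) = 2.
The rank gives the maximum number of linearly independent rows: 2.

2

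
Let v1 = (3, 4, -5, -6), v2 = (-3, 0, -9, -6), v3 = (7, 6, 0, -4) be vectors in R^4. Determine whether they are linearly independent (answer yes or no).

Form the matrix with these vectors as rows and row reduce.
R2 ← R2 + R1: [0, 4, -14, -12]
R3 ← R3 − (7/3)·R1: [0, -10/3, 35/3, 10]
R3 ← R3 + (5/6)·R2: [0, 0, 0, 0]
2 nonzero rows, so the 3 vectors span a space of dimension 2.
Since 2 < 3, the vectors are linearly dependent.

no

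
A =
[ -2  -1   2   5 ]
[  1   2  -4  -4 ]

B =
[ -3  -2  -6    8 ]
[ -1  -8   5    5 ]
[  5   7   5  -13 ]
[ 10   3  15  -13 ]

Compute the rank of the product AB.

2

First compute AB:
[[ 67,  41,  92, -112],
 [-65, -58, -76, 122]]
Now row reduce the product.
R2 ← R2 + (65/67)·R1: [0, -1221/67, 888/67, 894/67]
2 nonzero rows, so rank(AB) = 2.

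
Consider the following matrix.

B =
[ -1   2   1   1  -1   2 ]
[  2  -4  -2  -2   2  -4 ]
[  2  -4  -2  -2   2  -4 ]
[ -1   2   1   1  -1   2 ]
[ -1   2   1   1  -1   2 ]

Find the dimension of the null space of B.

Row reduce to echelon form.
R2 ← R2 + (2)·R1: [0, 0, 0, 0, 0, 0]
R3 ← R3 + (2)·R1: [0, 0, 0, 0, 0, 0]
R4 ← R4 − R1: [0, 0, 0, 0, 0, 0]
R5 ← R5 − R1: [0, 0, 0, 0, 0, 0]
1 nonzero row, so rank(B) = 1.
B has 6 columns; by rank–nullity, nullity = 6 − 1 = 5.

5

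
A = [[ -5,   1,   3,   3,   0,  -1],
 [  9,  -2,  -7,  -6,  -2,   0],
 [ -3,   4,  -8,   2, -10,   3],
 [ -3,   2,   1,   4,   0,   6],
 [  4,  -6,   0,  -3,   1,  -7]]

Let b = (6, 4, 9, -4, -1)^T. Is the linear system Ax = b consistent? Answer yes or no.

Row reduce the augmented matrix [A | b].
R2 ← R2 + (9/5)·R1: [0, -1/5, -8/5, -3/5, -2, -9/5, 74/5]
R3 ← R3 − (3/5)·R1: [0, 17/5, -49/5, 1/5, -10, 18/5, 27/5]
R4 ← R4 − (3/5)·R1: [0, 7/5, -4/5, 11/5, 0, 33/5, -38/5]
R5 ← R5 + (4/5)·R1: [0, -26/5, 12/5, -3/5, 1, -39/5, 19/5]
R3 ← R3 + (17)·R2: [0, 0, -37, -10, -44, -27, 257]
R4 ← R4 + (7)·R2: [0, 0, -12, -2, -14, -6, 96]
R5 ← R5 − (26)·R2: [0, 0, 44, 15, 53, 39, -381]
R4 ← R4 − (12/37)·R3: [0, 0, 0, 46/37, 10/37, 102/37, 468/37]
R5 ← R5 + (44/37)·R3: [0, 0, 0, 115/37, 25/37, 255/37, -2789/37]
R5 ← R5 − (5/2)·R4: [0, 0, 0, 0, 0, 0, -107]
The echelon form has 5 nonzero rows; the last pivot sits in the augmented column, so rank(A) = 4 but rank([A|b]) = 5.
Since the ranks differ, the system is inconsistent.

no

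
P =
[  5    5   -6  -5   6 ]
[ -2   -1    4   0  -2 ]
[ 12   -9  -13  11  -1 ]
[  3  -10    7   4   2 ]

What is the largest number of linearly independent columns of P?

4

Row reduce to echelon form.
R2 ← R2 + (2/5)·R1: [0, 1, 8/5, -2, 2/5]
R3 ← R3 − (12/5)·R1: [0, -21, 7/5, 23, -77/5]
R4 ← R4 − (3/5)·R1: [0, -13, 53/5, 7, -8/5]
R3 ← R3 + (21)·R2: [0, 0, 35, -19, -7]
R4 ← R4 + (13)·R2: [0, 0, 157/5, -19, 18/5]
R4 ← R4 − (157/175)·R3: [0, 0, 0, -342/175, 247/25]
Echelon form has 4 nonzero rows, so rank(P) = 4.
The rank gives the maximum number of linearly independent columns: 4.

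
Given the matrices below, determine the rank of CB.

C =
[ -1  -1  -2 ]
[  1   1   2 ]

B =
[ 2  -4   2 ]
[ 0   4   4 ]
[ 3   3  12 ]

First compute CB:
[[ -8,  -6, -30],
 [  8,   6,  30]]
Now row reduce the product.
R2 ← R2 + R1: [0, 0, 0]
1 nonzero row, so rank(CB) = 1.

1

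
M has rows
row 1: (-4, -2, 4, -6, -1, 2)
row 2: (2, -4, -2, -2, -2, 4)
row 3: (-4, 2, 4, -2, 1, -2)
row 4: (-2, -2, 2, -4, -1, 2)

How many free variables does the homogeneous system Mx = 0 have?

Row reduce to echelon form.
R2 ← R2 + (1/2)·R1: [0, -5, 0, -5, -5/2, 5]
R3 ← R3 − R1: [0, 4, 0, 4, 2, -4]
R4 ← R4 − (1/2)·R1: [0, -1, 0, -1, -1/2, 1]
R3 ← R3 + (4/5)·R2: [0, 0, 0, 0, 0, 0]
R4 ← R4 − (1/5)·R2: [0, 0, 0, 0, 0, 0]
2 nonzero rows, so rank(M) = 2.
M has 6 columns; by rank–nullity, nullity = 6 − 2 = 4.

4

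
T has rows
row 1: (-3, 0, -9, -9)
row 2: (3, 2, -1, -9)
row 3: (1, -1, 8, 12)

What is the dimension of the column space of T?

2

Row reduce to echelon form.
R2 ← R2 + R1: [0, 2, -10, -18]
R3 ← R3 + (1/3)·R1: [0, -1, 5, 9]
R3 ← R3 + (1/2)·R2: [0, 0, 0, 0]
Echelon form has 2 nonzero rows, so rank(T) = 2.
The column space has dimension equal to the rank: 2.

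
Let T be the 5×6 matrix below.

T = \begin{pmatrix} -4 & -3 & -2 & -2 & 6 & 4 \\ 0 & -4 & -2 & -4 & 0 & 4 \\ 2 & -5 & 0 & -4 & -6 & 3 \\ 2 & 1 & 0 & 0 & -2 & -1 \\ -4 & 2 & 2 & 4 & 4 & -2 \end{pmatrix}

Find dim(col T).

Row reduce to echelon form.
R3 ← R3 + (1/2)·R1: [0, -13/2, -1, -5, -3, 5]
R4 ← R4 + (1/2)·R1: [0, -1/2, -1, -1, 1, 1]
R5 ← R5 − R1: [0, 5, 4, 6, -2, -6]
R3 ← R3 − (13/8)·R2: [0, 0, 9/4, 3/2, -3, -3/2]
R4 ← R4 − (1/8)·R2: [0, 0, -3/4, -1/2, 1, 1/2]
R5 ← R5 + (5/4)·R2: [0, 0, 3/2, 1, -2, -1]
R4 ← R4 + (1/3)·R3: [0, 0, 0, 0, 0, 0]
R5 ← R5 − (2/3)·R3: [0, 0, 0, 0, 0, 0]
Echelon form has 3 nonzero rows, so rank(T) = 3.
The column space has dimension equal to the rank: 3.

3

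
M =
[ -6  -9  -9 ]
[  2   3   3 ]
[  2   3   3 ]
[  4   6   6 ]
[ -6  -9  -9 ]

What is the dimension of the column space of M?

Row reduce to echelon form.
R2 ← R2 + (1/3)·R1: [0, 0, 0]
R3 ← R3 + (1/3)·R1: [0, 0, 0]
R4 ← R4 + (2/3)·R1: [0, 0, 0]
R5 ← R5 − R1: [0, 0, 0]
Echelon form has 1 nonzero row, so rank(M) = 1.
The column space has dimension equal to the rank: 1.

1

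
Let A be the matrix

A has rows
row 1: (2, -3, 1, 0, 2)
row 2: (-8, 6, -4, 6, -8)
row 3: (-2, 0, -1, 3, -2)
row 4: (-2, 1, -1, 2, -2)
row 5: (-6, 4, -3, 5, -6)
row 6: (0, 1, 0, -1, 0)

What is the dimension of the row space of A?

2

Row reduce to echelon form.
R2 ← R2 + (4)·R1: [0, -6, 0, 6, 0]
R3 ← R3 + R1: [0, -3, 0, 3, 0]
R4 ← R4 + R1: [0, -2, 0, 2, 0]
R5 ← R5 + (3)·R1: [0, -5, 0, 5, 0]
R3 ← R3 − (1/2)·R2: [0, 0, 0, 0, 0]
R4 ← R4 − (1/3)·R2: [0, 0, 0, 0, 0]
R5 ← R5 − (5/6)·R2: [0, 0, 0, 0, 0]
R6 ← R6 + (1/6)·R2: [0, 0, 0, 0, 0]
Echelon form has 2 nonzero rows, so rank(A) = 2.
The row space has dimension equal to the rank: 2.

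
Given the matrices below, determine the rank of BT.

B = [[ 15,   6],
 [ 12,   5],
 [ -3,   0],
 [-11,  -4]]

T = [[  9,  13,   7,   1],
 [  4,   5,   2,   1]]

2

First compute BT:
[[159, 225, 117,  21],
 [128, 181,  94,  17],
 [-27, -39, -21,  -3],
 [-115, -163, -85, -15]]
Now row reduce the product.
R2 ← R2 − (128/159)·R1: [0, -7/53, -10/53, 5/53]
R3 ← R3 + (9/53)·R1: [0, -42/53, -60/53, 30/53]
R4 ← R4 + (115/159)·R1: [0, -14/53, -20/53, 10/53]
R3 ← R3 − (6)·R2: [0, 0, 0, 0]
R4 ← R4 − (2)·R2: [0, 0, 0, 0]
2 nonzero rows, so rank(BT) = 2.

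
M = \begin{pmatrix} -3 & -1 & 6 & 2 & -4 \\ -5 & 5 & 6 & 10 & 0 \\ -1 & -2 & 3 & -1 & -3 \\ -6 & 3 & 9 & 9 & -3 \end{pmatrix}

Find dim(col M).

2

Row reduce to echelon form.
R2 ← R2 − (5/3)·R1: [0, 20/3, -4, 20/3, 20/3]
R3 ← R3 − (1/3)·R1: [0, -5/3, 1, -5/3, -5/3]
R4 ← R4 − (2)·R1: [0, 5, -3, 5, 5]
R3 ← R3 + (1/4)·R2: [0, 0, 0, 0, 0]
R4 ← R4 − (3/4)·R2: [0, 0, 0, 0, 0]
Echelon form has 2 nonzero rows, so rank(M) = 2.
The column space has dimension equal to the rank: 2.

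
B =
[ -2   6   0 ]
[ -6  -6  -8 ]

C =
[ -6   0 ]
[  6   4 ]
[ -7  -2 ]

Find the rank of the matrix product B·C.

2

First compute BC:
[[ 48,  24],
 [ 56,  -8]]
Now row reduce the product.
R2 ← R2 − (7/6)·R1: [0, -36]
2 nonzero rows, so rank(BC) = 2.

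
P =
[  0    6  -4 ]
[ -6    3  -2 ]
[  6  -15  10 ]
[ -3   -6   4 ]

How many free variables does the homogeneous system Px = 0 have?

Row reduce to echelon form.
Swap R1 ↔ R2
R3 ← R3 + R1: [0, -12, 8]
R4 ← R4 − (1/2)·R1: [0, -15/2, 5]
R3 ← R3 + (2)·R2: [0, 0, 0]
R4 ← R4 + (5/4)·R2: [0, 0, 0]
2 nonzero rows, so rank(P) = 2.
P has 3 columns; by rank–nullity, nullity = 3 − 2 = 1.

1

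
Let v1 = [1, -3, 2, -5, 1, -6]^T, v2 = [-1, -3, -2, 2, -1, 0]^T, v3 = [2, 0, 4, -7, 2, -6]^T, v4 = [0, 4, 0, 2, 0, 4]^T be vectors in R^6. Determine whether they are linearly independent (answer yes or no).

no

Form the matrix with these vectors as rows and row reduce.
R2 ← R2 + R1: [0, -6, 0, -3, 0, -6]
R3 ← R3 − (2)·R1: [0, 6, 0, 3, 0, 6]
R3 ← R3 + R2: [0, 0, 0, 0, 0, 0]
R4 ← R4 + (2/3)·R2: [0, 0, 0, 0, 0, 0]
2 nonzero rows, so the 4 vectors span a space of dimension 2.
Since 2 < 4, the vectors are linearly dependent.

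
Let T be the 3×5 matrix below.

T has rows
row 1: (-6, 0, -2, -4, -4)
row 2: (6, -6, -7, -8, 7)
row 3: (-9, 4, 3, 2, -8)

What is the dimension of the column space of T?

2

Row reduce to echelon form.
R2 ← R2 + R1: [0, -6, -9, -12, 3]
R3 ← R3 − (3/2)·R1: [0, 4, 6, 8, -2]
R3 ← R3 + (2/3)·R2: [0, 0, 0, 0, 0]
Echelon form has 2 nonzero rows, so rank(T) = 2.
The column space has dimension equal to the rank: 2.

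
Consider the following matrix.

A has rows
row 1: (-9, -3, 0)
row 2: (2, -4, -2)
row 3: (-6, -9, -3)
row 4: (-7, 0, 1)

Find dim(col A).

2

Row reduce to echelon form.
R2 ← R2 + (2/9)·R1: [0, -14/3, -2]
R3 ← R3 − (2/3)·R1: [0, -7, -3]
R4 ← R4 − (7/9)·R1: [0, 7/3, 1]
R3 ← R3 − (3/2)·R2: [0, 0, 0]
R4 ← R4 + (1/2)·R2: [0, 0, 0]
Echelon form has 2 nonzero rows, so rank(A) = 2.
The column space has dimension equal to the rank: 2.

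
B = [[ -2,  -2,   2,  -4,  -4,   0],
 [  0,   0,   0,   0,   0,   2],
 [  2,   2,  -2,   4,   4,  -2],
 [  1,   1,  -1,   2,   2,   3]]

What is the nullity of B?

Row reduce to echelon form.
R3 ← R3 + R1: [0, 0, 0, 0, 0, -2]
R4 ← R4 + (1/2)·R1: [0, 0, 0, 0, 0, 3]
R3 ← R3 + R2: [0, 0, 0, 0, 0, 0]
R4 ← R4 − (3/2)·R2: [0, 0, 0, 0, 0, 0]
2 nonzero rows, so rank(B) = 2.
B has 6 columns; by rank–nullity, nullity = 6 − 2 = 4.

4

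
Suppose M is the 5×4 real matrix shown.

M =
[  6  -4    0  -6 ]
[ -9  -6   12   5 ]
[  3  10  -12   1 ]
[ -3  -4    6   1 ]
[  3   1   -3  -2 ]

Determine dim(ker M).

Row reduce to echelon form.
R2 ← R2 + (3/2)·R1: [0, -12, 12, -4]
R3 ← R3 − (1/2)·R1: [0, 12, -12, 4]
R4 ← R4 + (1/2)·R1: [0, -6, 6, -2]
R5 ← R5 − (1/2)·R1: [0, 3, -3, 1]
R3 ← R3 + R2: [0, 0, 0, 0]
R4 ← R4 − (1/2)·R2: [0, 0, 0, 0]
R5 ← R5 + (1/4)·R2: [0, 0, 0, 0]
2 nonzero rows, so rank(M) = 2.
M has 4 columns; by rank–nullity, nullity = 4 − 2 = 2.

2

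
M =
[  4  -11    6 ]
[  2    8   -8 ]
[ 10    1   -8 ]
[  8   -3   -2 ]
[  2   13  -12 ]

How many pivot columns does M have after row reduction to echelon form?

Row reduce to echelon form.
R2 ← R2 − (1/2)·R1: [0, 27/2, -11]
R3 ← R3 − (5/2)·R1: [0, 57/2, -23]
R4 ← R4 − (2)·R1: [0, 19, -14]
R5 ← R5 − (1/2)·R1: [0, 37/2, -15]
R3 ← R3 − (19/9)·R2: [0, 0, 2/9]
R4 ← R4 − (38/27)·R2: [0, 0, 40/27]
R5 ← R5 − (37/27)·R2: [0, 0, 2/27]
R4 ← R4 − (20/3)·R3: [0, 0, 0]
R5 ← R5 − (1/3)·R3: [0, 0, 0]
Echelon form has 3 nonzero rows, so rank(M) = 3.
Each nonzero row contributes one pivot column: 3 pivot columns.

3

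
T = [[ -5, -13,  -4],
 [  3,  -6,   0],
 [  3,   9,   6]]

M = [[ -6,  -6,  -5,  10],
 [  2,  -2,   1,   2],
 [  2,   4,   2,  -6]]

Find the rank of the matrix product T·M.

First compute TM:
[[ -4,  40,   4, -52],
 [-30,  -6, -21,  18],
 [ 12, -12,   6,  12]]
Now row reduce the product.
R2 ← R2 − (15/2)·R1: [0, -306, -51, 408]
R3 ← R3 + (3)·R1: [0, 108, 18, -144]
R3 ← R3 + (6/17)·R2: [0, 0, 0, 0]
2 nonzero rows, so rank(TM) = 2.

2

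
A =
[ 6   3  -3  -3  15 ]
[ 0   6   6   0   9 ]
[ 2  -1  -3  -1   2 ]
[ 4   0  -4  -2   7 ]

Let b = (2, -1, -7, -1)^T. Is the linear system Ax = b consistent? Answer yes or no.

Row reduce the augmented matrix [A | b].
R3 ← R3 − (1/3)·R1: [0, -2, -2, 0, -3, -23/3]
R4 ← R4 − (2/3)·R1: [0, -2, -2, 0, -3, -7/3]
R3 ← R3 + (1/3)·R2: [0, 0, 0, 0, 0, -8]
R4 ← R4 + (1/3)·R2: [0, 0, 0, 0, 0, -8/3]
R4 ← R4 − (1/3)·R3: [0, 0, 0, 0, 0, 0]
The echelon form has 3 nonzero rows; the last pivot sits in the augmented column, so rank(A) = 2 but rank([A|b]) = 3.
Since the ranks differ, the system is inconsistent.

no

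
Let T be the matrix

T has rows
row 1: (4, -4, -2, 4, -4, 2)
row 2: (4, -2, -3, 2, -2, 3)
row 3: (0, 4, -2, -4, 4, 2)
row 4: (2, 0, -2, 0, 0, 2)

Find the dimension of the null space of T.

Row reduce to echelon form.
R2 ← R2 − R1: [0, 2, -1, -2, 2, 1]
R4 ← R4 − (1/2)·R1: [0, 2, -1, -2, 2, 1]
R3 ← R3 − (2)·R2: [0, 0, 0, 0, 0, 0]
R4 ← R4 − R2: [0, 0, 0, 0, 0, 0]
2 nonzero rows, so rank(T) = 2.
T has 6 columns; by rank–nullity, nullity = 6 − 2 = 4.

4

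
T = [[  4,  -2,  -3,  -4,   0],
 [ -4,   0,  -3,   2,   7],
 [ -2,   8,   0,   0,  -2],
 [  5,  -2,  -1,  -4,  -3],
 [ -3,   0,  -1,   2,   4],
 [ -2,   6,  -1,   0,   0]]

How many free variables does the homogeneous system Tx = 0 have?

2

Row reduce to echelon form.
R2 ← R2 + R1: [0, -2, -6, -2, 7]
R3 ← R3 + (1/2)·R1: [0, 7, -3/2, -2, -2]
R4 ← R4 − (5/4)·R1: [0, 1/2, 11/4, 1, -3]
R5 ← R5 + (3/4)·R1: [0, -3/2, -13/4, -1, 4]
R6 ← R6 + (1/2)·R1: [0, 5, -5/2, -2, 0]
R3 ← R3 + (7/2)·R2: [0, 0, -45/2, -9, 45/2]
R4 ← R4 + (1/4)·R2: [0, 0, 5/4, 1/2, -5/4]
R5 ← R5 − (3/4)·R2: [0, 0, 5/4, 1/2, -5/4]
R6 ← R6 + (5/2)·R2: [0, 0, -35/2, -7, 35/2]
R4 ← R4 + (1/18)·R3: [0, 0, 0, 0, 0]
R5 ← R5 + (1/18)·R3: [0, 0, 0, 0, 0]
R6 ← R6 − (7/9)·R3: [0, 0, 0, 0, 0]
3 nonzero rows, so rank(T) = 3.
T has 5 columns; by rank–nullity, nullity = 5 − 3 = 2.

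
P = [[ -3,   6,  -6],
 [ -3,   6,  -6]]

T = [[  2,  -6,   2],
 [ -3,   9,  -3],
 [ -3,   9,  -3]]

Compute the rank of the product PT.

First compute PT:
[[ -6,  18,  -6],
 [ -6,  18,  -6]]
Now row reduce the product.
R2 ← R2 − R1: [0, 0, 0]
1 nonzero row, so rank(PT) = 1.

1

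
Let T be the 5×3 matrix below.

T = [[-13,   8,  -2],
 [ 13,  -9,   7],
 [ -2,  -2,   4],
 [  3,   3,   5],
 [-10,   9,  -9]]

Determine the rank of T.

3

Row reduce to echelon form.
R2 ← R2 + R1: [0, -1, 5]
R3 ← R3 − (2/13)·R1: [0, -42/13, 56/13]
R4 ← R4 + (3/13)·R1: [0, 63/13, 59/13]
R5 ← R5 − (10/13)·R1: [0, 37/13, -97/13]
R3 ← R3 − (42/13)·R2: [0, 0, -154/13]
R4 ← R4 + (63/13)·R2: [0, 0, 374/13]
R5 ← R5 + (37/13)·R2: [0, 0, 88/13]
R4 ← R4 + (17/7)·R3: [0, 0, 0]
R5 ← R5 + (4/7)·R3: [0, 0, 0]
Echelon form has 3 nonzero rows, so rank(T) = 3.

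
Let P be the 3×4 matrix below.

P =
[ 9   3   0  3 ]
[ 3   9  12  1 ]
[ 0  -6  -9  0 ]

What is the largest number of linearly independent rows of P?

2

Row reduce to echelon form.
R2 ← R2 − (1/3)·R1: [0, 8, 12, 0]
R3 ← R3 + (3/4)·R2: [0, 0, 0, 0]
Echelon form has 2 nonzero rows, so rank(P) = 2.
The rank gives the maximum number of linearly independent rows: 2.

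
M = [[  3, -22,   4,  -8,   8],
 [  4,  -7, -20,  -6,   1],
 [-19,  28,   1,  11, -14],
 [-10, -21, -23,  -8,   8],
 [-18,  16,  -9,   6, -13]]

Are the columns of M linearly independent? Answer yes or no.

yes

Row reduce M to echelon form.
R2 ← R2 − (4/3)·R1: [0, 67/3, -76/3, 14/3, -29/3]
R3 ← R3 + (19/3)·R1: [0, -334/3, 79/3, -119/3, 110/3]
R4 ← R4 + (10/3)·R1: [0, -283/3, -29/3, -104/3, 104/3]
R5 ← R5 + (6)·R1: [0, -116, 15, -42, 35]
R3 ← R3 + (334/67)·R2: [0, 0, -6697/67, -1099/67, -772/67]
R4 ← R4 + (283/67)·R2: [0, 0, -7817/67, -1002/67, -413/67]
R5 ← R5 + (348/67)·R2: [0, 0, -7811/67, -1190/67, -1019/67]
R4 ← R4 − (7817/6697)·R3: [0, 0, 0, 28067/6697, 48789/6697]
R5 ← R5 − (7811/6697)·R3: [0, 0, 0, 9177/6697, -11853/6697]
R5 ← R5 − (9177/28067)·R4: [0, 0, 0, 0, -8964/2159]
5 pivots among 5 columns.
Every column is a pivot column, so the columns are linearly independent.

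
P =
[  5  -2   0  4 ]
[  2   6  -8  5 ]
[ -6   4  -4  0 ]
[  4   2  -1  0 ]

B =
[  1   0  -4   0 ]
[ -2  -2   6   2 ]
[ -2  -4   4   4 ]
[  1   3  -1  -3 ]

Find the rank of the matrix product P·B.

First compute PB:
[[ 13,  16, -36, -16],
 [ 11,  35,  -9, -35],
 [ -6,   8,  32,  -8],
 [  2,   0,  -8,   0]]
Now row reduce the product.
R2 ← R2 − (11/13)·R1: [0, 279/13, 279/13, -279/13]
R3 ← R3 + (6/13)·R1: [0, 200/13, 200/13, -200/13]
R4 ← R4 − (2/13)·R1: [0, -32/13, -32/13, 32/13]
R3 ← R3 − (200/279)·R2: [0, 0, 0, 0]
R4 ← R4 + (32/279)·R2: [0, 0, 0, 0]
2 nonzero rows, so rank(PB) = 2.

2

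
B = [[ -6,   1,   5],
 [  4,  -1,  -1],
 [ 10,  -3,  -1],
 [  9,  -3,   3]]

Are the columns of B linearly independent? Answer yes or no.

Row reduce B to echelon form.
R2 ← R2 + (2/3)·R1: [0, -1/3, 7/3]
R3 ← R3 + (5/3)·R1: [0, -4/3, 22/3]
R4 ← R4 + (3/2)·R1: [0, -3/2, 21/2]
R3 ← R3 − (4)·R2: [0, 0, -2]
R4 ← R4 − (9/2)·R2: [0, 0, 0]
3 pivots among 3 columns.
Every column is a pivot column, so the columns are linearly independent.

yes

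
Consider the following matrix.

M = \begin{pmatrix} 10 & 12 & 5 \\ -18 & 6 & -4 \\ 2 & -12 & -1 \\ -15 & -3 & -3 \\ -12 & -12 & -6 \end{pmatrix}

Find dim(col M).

Row reduce to echelon form.
R2 ← R2 + (9/5)·R1: [0, 138/5, 5]
R3 ← R3 − (1/5)·R1: [0, -72/5, -2]
R4 ← R4 + (3/2)·R1: [0, 15, 9/2]
R5 ← R5 + (6/5)·R1: [0, 12/5, 0]
R3 ← R3 + (12/23)·R2: [0, 0, 14/23]
R4 ← R4 − (25/46)·R2: [0, 0, 41/23]
R5 ← R5 − (2/23)·R2: [0, 0, -10/23]
R4 ← R4 − (41/14)·R3: [0, 0, 0]
R5 ← R5 + (5/7)·R3: [0, 0, 0]
Echelon form has 3 nonzero rows, so rank(M) = 3.
The column space has dimension equal to the rank: 3.

3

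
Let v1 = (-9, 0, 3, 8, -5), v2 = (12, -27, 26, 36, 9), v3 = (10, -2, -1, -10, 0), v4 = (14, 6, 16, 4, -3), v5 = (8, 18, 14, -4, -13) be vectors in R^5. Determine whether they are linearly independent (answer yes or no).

Form the matrix with these vectors as rows and row reduce.
R2 ← R2 + (4/3)·R1: [0, -27, 30, 140/3, 7/3]
R3 ← R3 + (10/9)·R1: [0, -2, 7/3, -10/9, -50/9]
R4 ← R4 + (14/9)·R1: [0, 6, 62/3, 148/9, -97/9]
R5 ← R5 + (8/9)·R1: [0, 18, 50/3, 28/9, -157/9]
R3 ← R3 − (2/27)·R2: [0, 0, 1/9, -370/81, -464/81]
R4 ← R4 + (2/9)·R2: [0, 0, 82/3, 724/27, -277/27]
R5 ← R5 + (2/3)·R2: [0, 0, 110/3, 308/9, -143/9]
R4 ← R4 − (246)·R3: [0, 0, 0, 31064/27, 37771/27]
R5 ← R5 − (330)·R3: [0, 0, 0, 41624/27, 50611/27]
R5 ← R5 − (473/353)·R4: [0, 0, 0, 0, 0]
4 nonzero rows, so the 5 vectors span a space of dimension 4.
Since 4 < 5, the vectors are linearly dependent.

no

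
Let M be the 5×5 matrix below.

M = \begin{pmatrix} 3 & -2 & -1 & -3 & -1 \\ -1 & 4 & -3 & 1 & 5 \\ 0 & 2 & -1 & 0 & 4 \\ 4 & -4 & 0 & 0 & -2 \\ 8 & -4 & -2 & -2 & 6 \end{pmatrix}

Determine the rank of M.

Row reduce to echelon form.
R2 ← R2 + (1/3)·R1: [0, 10/3, -10/3, 0, 14/3]
R4 ← R4 − (4/3)·R1: [0, -4/3, 4/3, 4, -2/3]
R5 ← R5 − (8/3)·R1: [0, 4/3, 2/3, 6, 26/3]
R3 ← R3 − (3/5)·R2: [0, 0, 1, 0, 6/5]
R4 ← R4 + (2/5)·R2: [0, 0, 0, 4, 6/5]
R5 ← R5 − (2/5)·R2: [0, 0, 2, 6, 34/5]
R5 ← R5 − (2)·R3: [0, 0, 0, 6, 22/5]
R5 ← R5 − (3/2)·R4: [0, 0, 0, 0, 13/5]
Echelon form has 5 nonzero rows, so rank(M) = 5.

5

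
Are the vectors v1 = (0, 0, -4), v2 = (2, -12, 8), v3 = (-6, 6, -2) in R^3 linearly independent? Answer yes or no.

Form the matrix with these vectors as rows and row reduce.
Swap R1 ↔ R2
R3 ← R3 + (3)·R1: [0, -30, 22]
Swap R2 ↔ R3
3 nonzero rows, so the 3 vectors span a space of dimension 3.
Since 3 = 3, the vectors are linearly independent.

yes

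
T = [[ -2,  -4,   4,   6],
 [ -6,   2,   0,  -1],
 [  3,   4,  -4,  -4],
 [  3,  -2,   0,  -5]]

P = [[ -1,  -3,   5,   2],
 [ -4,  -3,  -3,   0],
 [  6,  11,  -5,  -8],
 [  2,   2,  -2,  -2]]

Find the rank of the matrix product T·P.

3

First compute TP:
[[ 54,  74, -30, -48],
 [ -4,  10, -34, -10],
 [-51, -73,  31,  46],
 [ -5, -13,  31,  16]]
Now row reduce the product.
R2 ← R2 + (2/27)·R1: [0, 418/27, -326/9, -122/9]
R3 ← R3 + (17/18)·R1: [0, -28/9, 8/3, 2/3]
R4 ← R4 + (5/54)·R1: [0, -166/27, 254/9, 104/9]
R3 ← R3 + (42/209)·R2: [0, 0, -964/209, -430/209]
R4 ← R4 + (83/209)·R2: [0, 0, 2892/209, 1290/209]
R4 ← R4 + (3)·R3: [0, 0, 0, 0]
3 nonzero rows, so rank(TP) = 3.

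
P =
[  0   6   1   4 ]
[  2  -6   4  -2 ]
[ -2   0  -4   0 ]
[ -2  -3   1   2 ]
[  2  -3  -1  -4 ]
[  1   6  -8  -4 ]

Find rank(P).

4

Row reduce to echelon form.
Swap R1 ↔ R2
R3 ← R3 + R1: [0, -6, 0, -2]
R4 ← R4 + R1: [0, -9, 5, 0]
R5 ← R5 − R1: [0, 3, -5, -2]
R6 ← R6 − (1/2)·R1: [0, 9, -10, -3]
R3 ← R3 + R2: [0, 0, 1, 2]
R4 ← R4 + (3/2)·R2: [0, 0, 13/2, 6]
R5 ← R5 − (1/2)·R2: [0, 0, -11/2, -4]
R6 ← R6 − (3/2)·R2: [0, 0, -23/2, -9]
R4 ← R4 − (13/2)·R3: [0, 0, 0, -7]
R5 ← R5 + (11/2)·R3: [0, 0, 0, 7]
R6 ← R6 + (23/2)·R3: [0, 0, 0, 14]
R5 ← R5 + R4: [0, 0, 0, 0]
R6 ← R6 + (2)·R4: [0, 0, 0, 0]
Echelon form has 4 nonzero rows, so rank(P) = 4.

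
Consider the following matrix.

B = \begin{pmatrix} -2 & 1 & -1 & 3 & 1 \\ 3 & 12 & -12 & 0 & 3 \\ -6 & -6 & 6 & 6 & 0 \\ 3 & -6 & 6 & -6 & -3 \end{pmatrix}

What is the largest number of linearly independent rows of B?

Row reduce to echelon form.
R2 ← R2 + (3/2)·R1: [0, 27/2, -27/2, 9/2, 9/2]
R3 ← R3 − (3)·R1: [0, -9, 9, -3, -3]
R4 ← R4 + (3/2)·R1: [0, -9/2, 9/2, -3/2, -3/2]
R3 ← R3 + (2/3)·R2: [0, 0, 0, 0, 0]
R4 ← R4 + (1/3)·R2: [0, 0, 0, 0, 0]
Echelon form has 2 nonzero rows, so rank(B) = 2.
The rank gives the maximum number of linearly independent rows: 2.

2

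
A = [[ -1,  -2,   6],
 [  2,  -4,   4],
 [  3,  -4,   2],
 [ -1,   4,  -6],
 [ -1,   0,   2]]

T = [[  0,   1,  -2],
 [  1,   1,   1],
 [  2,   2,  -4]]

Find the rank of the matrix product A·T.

2

First compute AT:
[[ 10,   9, -24],
 [  4,   6, -24],
 [  0,   3, -18],
 [ -8,  -9,  30],
 [  4,   3,  -6]]
Now row reduce the product.
R2 ← R2 − (2/5)·R1: [0, 12/5, -72/5]
R4 ← R4 + (4/5)·R1: [0, -9/5, 54/5]
R5 ← R5 − (2/5)·R1: [0, -3/5, 18/5]
R3 ← R3 − (5/4)·R2: [0, 0, 0]
R4 ← R4 + (3/4)·R2: [0, 0, 0]
R5 ← R5 + (1/4)·R2: [0, 0, 0]
2 nonzero rows, so rank(AT) = 2.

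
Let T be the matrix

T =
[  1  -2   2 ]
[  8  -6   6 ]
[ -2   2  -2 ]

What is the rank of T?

Row reduce to echelon form.
R2 ← R2 − (8)·R1: [0, 10, -10]
R3 ← R3 + (2)·R1: [0, -2, 2]
R3 ← R3 + (1/5)·R2: [0, 0, 0]
Echelon form has 2 nonzero rows, so rank(T) = 2.

2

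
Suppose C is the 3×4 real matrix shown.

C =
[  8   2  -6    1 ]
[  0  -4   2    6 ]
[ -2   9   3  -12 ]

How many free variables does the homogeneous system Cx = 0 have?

Row reduce to echelon form.
R3 ← R3 + (1/4)·R1: [0, 19/2, 3/2, -47/4]
R3 ← R3 + (19/8)·R2: [0, 0, 25/4, 5/2]
3 nonzero rows, so rank(C) = 3.
C has 4 columns; by rank–nullity, nullity = 4 − 3 = 1.

1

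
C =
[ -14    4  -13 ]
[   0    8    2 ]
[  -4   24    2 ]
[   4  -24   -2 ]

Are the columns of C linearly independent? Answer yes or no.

Row reduce C to echelon form.
R3 ← R3 − (2/7)·R1: [0, 160/7, 40/7]
R4 ← R4 + (2/7)·R1: [0, -160/7, -40/7]
R3 ← R3 − (20/7)·R2: [0, 0, 0]
R4 ← R4 + (20/7)·R2: [0, 0, 0]
2 pivots among 3 columns.
Only 2 < 3 pivot columns, so the columns are linearly dependent.

no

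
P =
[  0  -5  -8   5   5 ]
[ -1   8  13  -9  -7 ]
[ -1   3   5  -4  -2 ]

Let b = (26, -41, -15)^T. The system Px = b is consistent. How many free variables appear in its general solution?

Row reduce the augmented matrix [P | b].
Swap R1 ↔ R2
R3 ← R3 − R1: [0, -5, -8, 5, 5, 26]
R3 ← R3 − R2: [0, 0, 0, 0, 0, 0]
The echelon form has 2 nonzero rows, and every pivot lies in the first 5 columns, so rank(P) = rank([P|b]) = 2.
The system is consistent.
Free variables = (unknowns) − (rank) = 5 − 2 = 3.

3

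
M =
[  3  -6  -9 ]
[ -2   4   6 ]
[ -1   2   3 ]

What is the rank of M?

1

Row reduce to echelon form.
R2 ← R2 + (2/3)·R1: [0, 0, 0]
R3 ← R3 + (1/3)·R1: [0, 0, 0]
Echelon form has 1 nonzero row, so rank(M) = 1.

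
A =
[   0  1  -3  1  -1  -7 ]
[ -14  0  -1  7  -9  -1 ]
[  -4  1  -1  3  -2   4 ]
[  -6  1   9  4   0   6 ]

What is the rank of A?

Row reduce to echelon form.
Swap R1 ↔ R2
R3 ← R3 − (2/7)·R1: [0, 1, -5/7, 1, 4/7, 30/7]
R4 ← R4 − (3/7)·R1: [0, 1, 66/7, 1, 27/7, 45/7]
R3 ← R3 − R2: [0, 0, 16/7, 0, 11/7, 79/7]
R4 ← R4 − R2: [0, 0, 87/7, 0, 34/7, 94/7]
R4 ← R4 − (87/16)·R3: [0, 0, 0, 0, -59/16, -767/16]
Echelon form has 4 nonzero rows, so rank(A) = 4.

4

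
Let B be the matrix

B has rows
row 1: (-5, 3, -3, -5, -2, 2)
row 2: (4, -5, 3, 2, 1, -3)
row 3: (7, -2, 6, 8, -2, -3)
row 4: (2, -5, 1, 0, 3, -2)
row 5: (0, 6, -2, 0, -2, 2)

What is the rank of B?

4

Row reduce to echelon form.
R2 ← R2 + (4/5)·R1: [0, -13/5, 3/5, -2, -3/5, -7/5]
R3 ← R3 + (7/5)·R1: [0, 11/5, 9/5, 1, -24/5, -1/5]
R4 ← R4 + (2/5)·R1: [0, -19/5, -1/5, -2, 11/5, -6/5]
R3 ← R3 + (11/13)·R2: [0, 0, 30/13, -9/13, -69/13, -18/13]
R4 ← R4 − (19/13)·R2: [0, 0, -14/13, 12/13, 40/13, 11/13]
R5 ← R5 + (30/13)·R2: [0, 0, -8/13, -60/13, -44/13, -16/13]
R4 ← R4 + (7/15)·R3: [0, 0, 0, 3/5, 3/5, 1/5]
R5 ← R5 + (4/15)·R3: [0, 0, 0, -24/5, -24/5, -8/5]
R5 ← R5 + (8)·R4: [0, 0, 0, 0, 0, 0]
Echelon form has 4 nonzero rows, so rank(B) = 4.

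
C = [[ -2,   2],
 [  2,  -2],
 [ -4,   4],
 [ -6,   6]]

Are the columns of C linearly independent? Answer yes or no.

no

Row reduce C to echelon form.
R2 ← R2 + R1: [0, 0]
R3 ← R3 − (2)·R1: [0, 0]
R4 ← R4 − (3)·R1: [0, 0]
1 pivot among 2 columns.
Only 1 < 2 pivot columns, so the columns are linearly dependent.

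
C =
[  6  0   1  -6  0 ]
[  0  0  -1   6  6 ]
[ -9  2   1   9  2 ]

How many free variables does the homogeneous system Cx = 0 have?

2

Row reduce to echelon form.
R3 ← R3 + (3/2)·R1: [0, 2, 5/2, 0, 2]
Swap R2 ↔ R3
3 nonzero rows, so rank(C) = 3.
C has 5 columns; by rank–nullity, nullity = 5 − 3 = 2.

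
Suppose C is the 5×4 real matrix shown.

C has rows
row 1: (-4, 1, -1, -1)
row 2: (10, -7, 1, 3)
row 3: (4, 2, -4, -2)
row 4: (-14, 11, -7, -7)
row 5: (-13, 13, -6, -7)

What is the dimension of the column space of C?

3

Row reduce to echelon form.
R2 ← R2 + (5/2)·R1: [0, -9/2, -3/2, 1/2]
R3 ← R3 + R1: [0, 3, -5, -3]
R4 ← R4 − (7/2)·R1: [0, 15/2, -7/2, -7/2]
R5 ← R5 − (13/4)·R1: [0, 39/4, -11/4, -15/4]
R3 ← R3 + (2/3)·R2: [0, 0, -6, -8/3]
R4 ← R4 + (5/3)·R2: [0, 0, -6, -8/3]
R5 ← R5 + (13/6)·R2: [0, 0, -6, -8/3]
R4 ← R4 − R3: [0, 0, 0, 0]
R5 ← R5 − R3: [0, 0, 0, 0]
Echelon form has 3 nonzero rows, so rank(C) = 3.
The column space has dimension equal to the rank: 3.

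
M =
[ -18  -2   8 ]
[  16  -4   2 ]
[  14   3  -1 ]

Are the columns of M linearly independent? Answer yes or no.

yes

Row reduce M to echelon form.
R2 ← R2 + (8/9)·R1: [0, -52/9, 82/9]
R3 ← R3 + (7/9)·R1: [0, 13/9, 47/9]
R3 ← R3 + (1/4)·R2: [0, 0, 15/2]
3 pivots among 3 columns.
Every column is a pivot column, so the columns are linearly independent.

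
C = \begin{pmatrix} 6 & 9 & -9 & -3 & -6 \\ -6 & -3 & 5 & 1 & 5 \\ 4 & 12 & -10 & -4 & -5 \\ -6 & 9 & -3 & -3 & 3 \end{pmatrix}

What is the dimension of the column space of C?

Row reduce to echelon form.
R2 ← R2 + R1: [0, 6, -4, -2, -1]
R3 ← R3 − (2/3)·R1: [0, 6, -4, -2, -1]
R4 ← R4 + R1: [0, 18, -12, -6, -3]
R3 ← R3 − R2: [0, 0, 0, 0, 0]
R4 ← R4 − (3)·R2: [0, 0, 0, 0, 0]
Echelon form has 2 nonzero rows, so rank(C) = 2.
The column space has dimension equal to the rank: 2.

2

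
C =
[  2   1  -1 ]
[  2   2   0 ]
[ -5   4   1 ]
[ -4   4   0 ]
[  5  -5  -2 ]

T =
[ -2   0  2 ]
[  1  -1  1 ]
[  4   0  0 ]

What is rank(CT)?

First compute CT:
[[ -7,  -1,   5],
 [ -2,  -2,   6],
 [ 18,  -4,  -6],
 [ 12,  -4,  -4],
 [-23,   5,   5]]
Now row reduce the product.
R2 ← R2 − (2/7)·R1: [0, -12/7, 32/7]
R3 ← R3 + (18/7)·R1: [0, -46/7, 48/7]
R4 ← R4 + (12/7)·R1: [0, -40/7, 32/7]
R5 ← R5 − (23/7)·R1: [0, 58/7, -80/7]
R3 ← R3 − (23/6)·R2: [0, 0, -32/3]
R4 ← R4 − (10/3)·R2: [0, 0, -32/3]
R5 ← R5 + (29/6)·R2: [0, 0, 32/3]
R4 ← R4 − R3: [0, 0, 0]
R5 ← R5 + R3: [0, 0, 0]
3 nonzero rows, so rank(CT) = 3.

3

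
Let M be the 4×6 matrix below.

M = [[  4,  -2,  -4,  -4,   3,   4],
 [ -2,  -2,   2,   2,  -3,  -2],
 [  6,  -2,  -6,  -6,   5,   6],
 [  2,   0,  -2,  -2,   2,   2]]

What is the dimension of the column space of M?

2

Row reduce to echelon form.
R2 ← R2 + (1/2)·R1: [0, -3, 0, 0, -3/2, 0]
R3 ← R3 − (3/2)·R1: [0, 1, 0, 0, 1/2, 0]
R4 ← R4 − (1/2)·R1: [0, 1, 0, 0, 1/2, 0]
R3 ← R3 + (1/3)·R2: [0, 0, 0, 0, 0, 0]
R4 ← R4 + (1/3)·R2: [0, 0, 0, 0, 0, 0]
Echelon form has 2 nonzero rows, so rank(M) = 2.
The column space has dimension equal to the rank: 2.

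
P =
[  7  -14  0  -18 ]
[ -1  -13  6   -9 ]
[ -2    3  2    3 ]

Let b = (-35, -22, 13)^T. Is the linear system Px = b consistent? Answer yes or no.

Row reduce the augmented matrix [P | b].
R2 ← R2 + (1/7)·R1: [0, -15, 6, -81/7, -27]
R3 ← R3 + (2/7)·R1: [0, -1, 2, -15/7, 3]
R3 ← R3 − (1/15)·R2: [0, 0, 8/5, -48/35, 24/5]
The echelon form has 3 nonzero rows, and every pivot lies in the first 4 columns, so rank(P) = rank([P|b]) = 3.
The system is consistent.

yes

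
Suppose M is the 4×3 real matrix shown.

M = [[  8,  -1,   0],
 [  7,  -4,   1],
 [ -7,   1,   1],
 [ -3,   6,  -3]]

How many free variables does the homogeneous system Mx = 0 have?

Row reduce to echelon form.
R2 ← R2 − (7/8)·R1: [0, -25/8, 1]
R3 ← R3 + (7/8)·R1: [0, 1/8, 1]
R4 ← R4 + (3/8)·R1: [0, 45/8, -3]
R3 ← R3 + (1/25)·R2: [0, 0, 26/25]
R4 ← R4 + (9/5)·R2: [0, 0, -6/5]
R4 ← R4 + (15/13)·R3: [0, 0, 0]
3 nonzero rows, so rank(M) = 3.
M has 3 columns; by rank–nullity, nullity = 3 − 3 = 0.

0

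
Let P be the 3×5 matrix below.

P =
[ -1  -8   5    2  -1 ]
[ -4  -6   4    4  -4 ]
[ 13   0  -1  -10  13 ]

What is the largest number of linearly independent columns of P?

Row reduce to echelon form.
R2 ← R2 − (4)·R1: [0, 26, -16, -4, 0]
R3 ← R3 + (13)·R1: [0, -104, 64, 16, 0]
R3 ← R3 + (4)·R2: [0, 0, 0, 0, 0]
Echelon form has 2 nonzero rows, so rank(P) = 2.
The rank gives the maximum number of linearly independent columns: 2.

2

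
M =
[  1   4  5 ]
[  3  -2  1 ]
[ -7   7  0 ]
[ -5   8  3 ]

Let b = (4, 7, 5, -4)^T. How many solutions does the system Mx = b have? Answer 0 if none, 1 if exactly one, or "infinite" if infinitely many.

Row reduce the augmented matrix [M | b].
R2 ← R2 − (3)·R1: [0, -14, -14, -5]
R3 ← R3 + (7)·R1: [0, 35, 35, 33]
R4 ← R4 + (5)·R1: [0, 28, 28, 16]
R3 ← R3 + (5/2)·R2: [0, 0, 0, 41/2]
R4 ← R4 + (2)·R2: [0, 0, 0, 6]
R4 ← R4 − (12/41)·R3: [0, 0, 0, 0]
The echelon form has 3 nonzero rows; the last pivot sits in the augmented column, so rank(M) = 2 but rank([M|b]) = 3.
Since the ranks differ, the system is inconsistent.
It has no solutions.

0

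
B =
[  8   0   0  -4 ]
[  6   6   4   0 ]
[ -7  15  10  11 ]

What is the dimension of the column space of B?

2

Row reduce to echelon form.
R2 ← R2 − (3/4)·R1: [0, 6, 4, 3]
R3 ← R3 + (7/8)·R1: [0, 15, 10, 15/2]
R3 ← R3 − (5/2)·R2: [0, 0, 0, 0]
Echelon form has 2 nonzero rows, so rank(B) = 2.
The column space has dimension equal to the rank: 2.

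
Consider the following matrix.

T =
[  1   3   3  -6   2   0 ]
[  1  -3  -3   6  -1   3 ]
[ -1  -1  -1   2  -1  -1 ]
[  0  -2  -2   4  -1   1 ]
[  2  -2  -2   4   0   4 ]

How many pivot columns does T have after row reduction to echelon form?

Row reduce to echelon form.
R2 ← R2 − R1: [0, -6, -6, 12, -3, 3]
R3 ← R3 + R1: [0, 2, 2, -4, 1, -1]
R5 ← R5 − (2)·R1: [0, -8, -8, 16, -4, 4]
R3 ← R3 + (1/3)·R2: [0, 0, 0, 0, 0, 0]
R4 ← R4 − (1/3)·R2: [0, 0, 0, 0, 0, 0]
R5 ← R5 − (4/3)·R2: [0, 0, 0, 0, 0, 0]
Echelon form has 2 nonzero rows, so rank(T) = 2.
Each nonzero row contributes one pivot column: 2 pivot columns.

2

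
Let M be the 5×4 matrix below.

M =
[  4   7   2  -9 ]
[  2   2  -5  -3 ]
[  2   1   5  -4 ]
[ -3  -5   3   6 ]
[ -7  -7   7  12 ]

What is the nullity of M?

Row reduce to echelon form.
R2 ← R2 − (1/2)·R1: [0, -3/2, -6, 3/2]
R3 ← R3 − (1/2)·R1: [0, -5/2, 4, 1/2]
R4 ← R4 + (3/4)·R1: [0, 1/4, 9/2, -3/4]
R5 ← R5 + (7/4)·R1: [0, 21/4, 21/2, -15/4]
R3 ← R3 − (5/3)·R2: [0, 0, 14, -2]
R4 ← R4 + (1/6)·R2: [0, 0, 7/2, -1/2]
R5 ← R5 + (7/2)·R2: [0, 0, -21/2, 3/2]
R4 ← R4 − (1/4)·R3: [0, 0, 0, 0]
R5 ← R5 + (3/4)·R3: [0, 0, 0, 0]
3 nonzero rows, so rank(M) = 3.
M has 4 columns; by rank–nullity, nullity = 4 − 3 = 1.

1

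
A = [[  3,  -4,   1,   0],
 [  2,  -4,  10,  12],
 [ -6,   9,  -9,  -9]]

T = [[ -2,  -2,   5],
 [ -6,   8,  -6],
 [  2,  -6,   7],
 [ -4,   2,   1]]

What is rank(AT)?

First compute AT:
[[ 20, -44,  46],
 [ -8, -72, 116],
 [-24, 120, -156]]
Now row reduce the product.
R2 ← R2 + (2/5)·R1: [0, -448/5, 672/5]
R3 ← R3 + (6/5)·R1: [0, 336/5, -504/5]
R3 ← R3 + (3/4)·R2: [0, 0, 0]
2 nonzero rows, so rank(AT) = 2.

2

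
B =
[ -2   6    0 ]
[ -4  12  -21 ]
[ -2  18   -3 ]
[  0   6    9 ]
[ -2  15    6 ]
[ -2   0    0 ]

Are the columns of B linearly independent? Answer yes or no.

Row reduce B to echelon form.
R2 ← R2 − (2)·R1: [0, 0, -21]
R3 ← R3 − R1: [0, 12, -3]
R5 ← R5 − R1: [0, 9, 6]
R6 ← R6 − R1: [0, -6, 0]
Swap R2 ↔ R3
R4 ← R4 − (1/2)·R2: [0, 0, 21/2]
R5 ← R5 − (3/4)·R2: [0, 0, 33/4]
R6 ← R6 + (1/2)·R2: [0, 0, -3/2]
R4 ← R4 + (1/2)·R3: [0, 0, 0]
R5 ← R5 + (11/28)·R3: [0, 0, 0]
R6 ← R6 − (1/14)·R3: [0, 0, 0]
3 pivots among 3 columns.
Every column is a pivot column, so the columns are linearly independent.

yes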